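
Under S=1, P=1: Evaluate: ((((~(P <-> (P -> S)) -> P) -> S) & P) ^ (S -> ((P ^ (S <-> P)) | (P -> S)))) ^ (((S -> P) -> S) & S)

1

P -> S = 1 -> 1 = 1
P <-> (P -> S) = 1 <-> 1 = 1
~(P <-> (P -> S)) = ~1 = 0
~(P <-> (P -> S)) -> P = 0 -> 1 = 1
(~(P <-> (P -> S)) -> P) -> S = 1 -> 1 = 1
((~(P <-> (P -> S)) -> P) -> S) & P = 1 & 1 = 1
S <-> P = 1 <-> 1 = 1
P ^ (S <-> P) = 1 ^ 1 = 0
P -> S = 1 -> 1 = 1
(P ^ (S <-> P)) | (P -> S) = 0 | 1 = 1
S -> ((P ^ (S <-> P)) | (P -> S)) = 1 -> 1 = 1
(((~(P <-> (P -> S)) -> P) -> S) & P) ^ (S -> ((P ^ (S <-> P)) | (P -> S))) = 1 ^ 1 = 0
S -> P = 1 -> 1 = 1
(S -> P) -> S = 1 -> 1 = 1
((S -> P) -> S) & S = 1 & 1 = 1
((((~(P <-> (P -> S)) -> P) -> S) & P) ^ (S -> ((P ^ (S <-> P)) | (P -> S)))) ^ (((S -> P) -> S) & S) = 0 ^ 1 = 1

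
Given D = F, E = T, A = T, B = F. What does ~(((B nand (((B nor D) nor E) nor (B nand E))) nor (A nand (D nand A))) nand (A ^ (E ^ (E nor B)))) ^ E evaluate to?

B nor D = F nor F = T
(B nor D) nor E = T nor T = F
B nand E = F nand T = T
((B nor D) nor E) nor (B nand E) = F nor T = F
B nand (((B nor D) nor E) nor (B nand E)) = F nand F = T
D nand A = F nand T = T
A nand (D nand A) = T nand T = F
(B nand (((B nor D) nor E) nor (B nand E))) nor (A nand (D nand A)) = T nor F = F
E nor B = T nor F = F
E ^ (E nor B) = T ^ F = T
A ^ (E ^ (E nor B)) = T ^ T = F
((B nand (((B nor D) nor E) nor (B nand E))) nor (A nand (D nand A))) nand (A ^ (E ^ (E nor B))) = F nand F = T
~(((B nand (((B nor D) nor E) nor (B nand E))) nor (A nand (D nand A))) nand (A ^ (E ^ (E nor B)))) = ~T = F
~(((B nand (((B nor D) nor E) nor (B nand E))) nor (A nand (D nand A))) nand (A ^ (E ^ (E nor B)))) ^ E = F ^ T = T

T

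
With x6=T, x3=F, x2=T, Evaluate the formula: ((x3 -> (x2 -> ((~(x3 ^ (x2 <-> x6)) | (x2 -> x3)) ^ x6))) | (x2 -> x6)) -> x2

x2 <-> x6 = T <-> T = T
x3 ^ (x2 <-> x6) = F ^ T = T
~(x3 ^ (x2 <-> x6)) = ~T = F
x2 -> x3 = T -> F = F
~(x3 ^ (x2 <-> x6)) | (x2 -> x3) = F | F = F
(~(x3 ^ (x2 <-> x6)) | (x2 -> x3)) ^ x6 = F ^ T = T
x2 -> ((~(x3 ^ (x2 <-> x6)) | (x2 -> x3)) ^ x6) = T -> T = T
x3 -> (x2 -> ((~(x3 ^ (x2 <-> x6)) | (x2 -> x3)) ^ x6)) = F -> T = T
x2 -> x6 = T -> T = T
(x3 -> (x2 -> ((~(x3 ^ (x2 <-> x6)) | (x2 -> x3)) ^ x6))) | (x2 -> x6) = T | T = T
((x3 -> (x2 -> ((~(x3 ^ (x2 <-> x6)) | (x2 -> x3)) ^ x6))) | (x2 -> x6)) -> x2 = T -> T = T

T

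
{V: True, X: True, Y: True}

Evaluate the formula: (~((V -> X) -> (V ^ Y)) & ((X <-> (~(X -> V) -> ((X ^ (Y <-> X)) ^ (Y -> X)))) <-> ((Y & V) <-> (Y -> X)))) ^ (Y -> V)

V -> X = True -> True = True
V ^ Y = True ^ True = False
(V -> X) -> (V ^ Y) = True -> False = False
~((V -> X) -> (V ^ Y)) = ~False = True
X -> V = True -> True = True
~(X -> V) = ~True = False
Y <-> X = True <-> True = True
X ^ (Y <-> X) = True ^ True = False
Y -> X = True -> True = True
(X ^ (Y <-> X)) ^ (Y -> X) = False ^ True = True
~(X -> V) -> ((X ^ (Y <-> X)) ^ (Y -> X)) = False -> True = True
X <-> (~(X -> V) -> ((X ^ (Y <-> X)) ^ (Y -> X))) = True <-> True = True
Y & V = True & True = True
Y -> X = True -> True = True
(Y & V) <-> (Y -> X) = True <-> True = True
(X <-> (~(X -> V) -> ((X ^ (Y <-> X)) ^ (Y -> X)))) <-> ((Y & V) <-> (Y -> X)) = True <-> True = True
~((V -> X) -> (V ^ Y)) & ((X <-> (~(X -> V) -> ((X ^ (Y <-> X)) ^ (Y -> X)))) <-> ((Y & V) <-> (Y -> X))) = True & True = True
Y -> V = True -> True = True
(~((V -> X) -> (V ^ Y)) & ((X <-> (~(X -> V) -> ((X ^ (Y <-> X)) ^ (Y -> X)))) <-> ((Y & V) <-> (Y -> X)))) ^ (Y -> V) = True ^ True = False

False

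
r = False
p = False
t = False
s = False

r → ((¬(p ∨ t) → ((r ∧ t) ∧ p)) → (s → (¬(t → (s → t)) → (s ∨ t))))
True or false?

True

p ∨ t = False ∨ False = False
¬(p ∨ t) = ¬False = True
r ∧ t = False ∧ False = False
(r ∧ t) ∧ p = False ∧ False = False
¬(p ∨ t) → ((r ∧ t) ∧ p) = True → False = False
s → t = False → False = True
t → (s → t) = False → True = True
¬(t → (s → t)) = ¬True = False
s ∨ t = False ∨ False = False
¬(t → (s → t)) → (s ∨ t) = False → False = True
s → (¬(t → (s → t)) → (s ∨ t)) = False → True = True
(¬(p ∨ t) → ((r ∧ t) ∧ p)) → (s → (¬(t → (s → t)) → (s ∨ t))) = False → True = True
r → ((¬(p ∨ t) → ((r ∧ t) ∧ p)) → (s → (¬(t → (s → t)) → (s ∨ t)))) = False → True = True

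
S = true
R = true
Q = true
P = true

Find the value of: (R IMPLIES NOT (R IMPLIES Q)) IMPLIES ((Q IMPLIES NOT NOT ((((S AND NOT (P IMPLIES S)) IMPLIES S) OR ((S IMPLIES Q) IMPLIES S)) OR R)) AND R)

Substituting S=true, R=true, Q=true, P=true:
R IMPLIES Q = true IMPLIES true = true
NOT (R IMPLIES Q) = NOT true = false
R IMPLIES NOT (R IMPLIES Q) = true IMPLIES false = false
P IMPLIES S = true IMPLIES true = true
NOT (P IMPLIES S) = NOT true = false
S AND NOT (P IMPLIES S) = true AND false = false
(S AND NOT (P IMPLIES S)) IMPLIES S = false IMPLIES true = true
S IMPLIES Q = true IMPLIES true = true
(S IMPLIES Q) IMPLIES S = true IMPLIES true = true
((S AND NOT (P IMPLIES S)) IMPLIES S) OR ((S IMPLIES Q) IMPLIES S) = true OR true = true
(((S AND NOT (P IMPLIES S)) IMPLIES S) OR ((S IMPLIES Q) IMPLIES S)) OR R = true OR true = true
NOT ((((S AND NOT (P IMPLIES S)) IMPLIES S) OR ((S IMPLIES Q) IMPLIES S)) OR R) = NOT true = false
NOT NOT ((((S AND NOT (P IMPLIES S)) IMPLIES S) OR ((S IMPLIES Q) IMPLIES S)) OR R) = NOT false = true
Q IMPLIES NOT NOT ((((S AND NOT (P IMPLIES S)) IMPLIES S) OR ((S IMPLIES Q) IMPLIES S)) OR R) = true IMPLIES true = true
(Q IMPLIES NOT NOT ((((S AND NOT (P IMPLIES S)) IMPLIES S) OR ((S IMPLIES Q) IMPLIES S)) OR R)) AND R = true AND true = true
(R IMPLIES NOT (R IMPLIES Q)) IMPLIES ((Q IMPLIES NOT NOT ((((S AND NOT (P IMPLIES S)) IMPLIES S) OR ((S IMPLIES Q) IMPLIES S)) OR R)) AND R) = false IMPLIES true = true

true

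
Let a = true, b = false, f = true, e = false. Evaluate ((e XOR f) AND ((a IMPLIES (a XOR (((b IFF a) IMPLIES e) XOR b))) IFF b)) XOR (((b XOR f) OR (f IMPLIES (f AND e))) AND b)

Substituting a=true, b=false, f=true, e=false:
e XOR f = false XOR true = true
b IFF a = false IFF true = false
(b IFF a) IMPLIES e = false IMPLIES false = true
((b IFF a) IMPLIES e) XOR b = true XOR false = true
a XOR (((b IFF a) IMPLIES e) XOR b) = true XOR true = false
a IMPLIES (a XOR (((b IFF a) IMPLIES e) XOR b)) = true IMPLIES false = false
(a IMPLIES (a XOR (((b IFF a) IMPLIES e) XOR b))) IFF b = false IFF false = true
(e XOR f) AND ((a IMPLIES (a XOR (((b IFF a) IMPLIES e) XOR b))) IFF b) = true AND true = true
b XOR f = false XOR true = true
f AND e = true AND false = false
f IMPLIES (f AND e) = true IMPLIES false = false
(b XOR f) OR (f IMPLIES (f AND e)) = true OR false = true
((b XOR f) OR (f IMPLIES (f AND e))) AND b = true AND false = false
((e XOR f) AND ((a IMPLIES (a XOR (((b IFF a) IMPLIES e) XOR b))) IFF b)) XOR (((b XOR f) OR (f IMPLIES (f AND e))) AND b) = true XOR false = true

true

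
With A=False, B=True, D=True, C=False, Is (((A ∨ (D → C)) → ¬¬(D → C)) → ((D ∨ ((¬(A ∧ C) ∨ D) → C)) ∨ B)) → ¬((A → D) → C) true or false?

D → C = True → False = False
A ∨ (D → C) = False ∨ False = False
D → C = True → False = False
¬(D → C) = ¬False = True
¬¬(D → C) = ¬True = False
(A ∨ (D → C)) → ¬¬(D → C) = False → False = True
A ∧ C = False ∧ False = False
¬(A ∧ C) = ¬False = True
¬(A ∧ C) ∨ D = True ∨ True = True
(¬(A ∧ C) ∨ D) → C = True → False = False
D ∨ ((¬(A ∧ C) ∨ D) → C) = True ∨ False = True
(D ∨ ((¬(A ∧ C) ∨ D) → C)) ∨ B = True ∨ True = True
((A ∨ (D → C)) → ¬¬(D → C)) → ((D ∨ ((¬(A ∧ C) ∨ D) → C)) ∨ B) = True → True = True
A → D = False → True = True
(A → D) → C = True → False = False
¬((A → D) → C) = ¬False = True
(((A ∨ (D → C)) → ¬¬(D → C)) → ((D ∨ ((¬(A ∧ C) ∨ D) → C)) ∨ B)) → ¬((A → D) → C) = True → True = True

True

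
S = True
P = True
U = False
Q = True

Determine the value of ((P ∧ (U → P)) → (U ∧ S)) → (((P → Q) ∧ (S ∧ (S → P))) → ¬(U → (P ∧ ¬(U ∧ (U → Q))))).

True

U → P = False → True = True
P ∧ (U → P) = True ∧ True = True
U ∧ S = False ∧ True = False
(P ∧ (U → P)) → (U ∧ S) = True → False = False
P → Q = True → True = True
S → P = True → True = True
S ∧ (S → P) = True ∧ True = True
(P → Q) ∧ (S ∧ (S → P)) = True ∧ True = True
U → Q = False → True = True
U ∧ (U → Q) = False ∧ True = False
¬(U ∧ (U → Q)) = ¬False = True
P ∧ ¬(U ∧ (U → Q)) = True ∧ True = True
U → (P ∧ ¬(U ∧ (U → Q))) = False → True = True
¬(U → (P ∧ ¬(U ∧ (U → Q)))) = ¬True = False
((P → Q) ∧ (S ∧ (S → P))) → ¬(U → (P ∧ ¬(U ∧ (U → Q)))) = True → False = False
((P ∧ (U → P)) → (U ∧ S)) → (((P → Q) ∧ (S ∧ (S → P))) → ¬(U → (P ∧ ¬(U ∧ (U → Q))))) = False → False = True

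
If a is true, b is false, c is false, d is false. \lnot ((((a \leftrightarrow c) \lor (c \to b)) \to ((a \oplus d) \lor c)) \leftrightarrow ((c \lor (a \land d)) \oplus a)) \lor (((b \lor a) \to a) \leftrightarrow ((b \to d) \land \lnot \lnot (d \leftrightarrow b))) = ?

a \leftrightarrow c = \text{True} \leftrightarrow \text{False} = \text{False}
c \to b = \text{False} \to \text{False} = \text{True}
(a \leftrightarrow c) \lor (c \to b) = \text{False} \lor \text{True} = \text{True}
a \oplus d = \text{True} \oplus \text{False} = \text{True}
(a \oplus d) \lor c = \text{True} \lor \text{False} = \text{True}
((a \leftrightarrow c) \lor (c \to b)) \to ((a \oplus d) \lor c) = \text{True} \to \text{True} = \text{True}
a \land d = \text{True} \land \text{False} = \text{False}
c \lor (a \land d) = \text{False} \lor \text{False} = \text{False}
(c \lor (a \land d)) \oplus a = \text{False} \oplus \text{True} = \text{True}
(((a \leftrightarrow c) \lor (c \to b)) \to ((a \oplus d) \lor c)) \leftrightarrow ((c \lor (a \land d)) \oplus a) = \text{True} \leftrightarrow \text{True} = \text{True}
\lnot ((((a \leftrightarrow c) \lor (c \to b)) \to ((a \oplus d) \lor c)) \leftrightarrow ((c \lor (a \land d)) \oplus a)) = \lnot \text{True} = \text{False}
b \lor a = \text{False} \lor \text{True} = \text{True}
(b \lor a) \to a = \text{True} \to \text{True} = \text{True}
b \to d = \text{False} \to \text{False} = \text{True}
d \leftrightarrow b = \text{False} \leftrightarrow \text{False} = \text{True}
\lnot (d \leftrightarrow b) = \lnot \text{True} = \text{False}
\lnot \lnot (d \leftrightarrow b) = \lnot \text{False} = \text{True}
(b \to d) \land \lnot \lnot (d \leftrightarrow b) = \text{True} \land \text{True} = \text{True}
((b \lor a) \to a) \leftrightarrow ((b \to d) \land \lnot \lnot (d \leftrightarrow b)) = \text{True} \leftrightarrow \text{True} = \text{True}
\lnot ((((a \leftrightarrow c) \lor (c \to b)) \to ((a \oplus d) \lor c)) \leftrightarrow ((c \lor (a \land d)) \oplus a)) \lor (((b \lor a) \to a) \leftrightarrow ((b \to d) \land \lnot \lnot (d \leftrightarrow b))) = \text{False} \lor \text{True} = \text{True}

\text{True}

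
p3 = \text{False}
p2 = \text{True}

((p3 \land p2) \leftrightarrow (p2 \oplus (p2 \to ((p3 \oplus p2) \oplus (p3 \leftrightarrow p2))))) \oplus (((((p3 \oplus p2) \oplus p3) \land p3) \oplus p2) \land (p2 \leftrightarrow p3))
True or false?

p3 \land p2 = \text{False} \land \text{True} = \text{False}
p3 \oplus p2 = \text{False} \oplus \text{True} = \text{True}
p3 \leftrightarrow p2 = \text{False} \leftrightarrow \text{True} = \text{False}
(p3 \oplus p2) \oplus (p3 \leftrightarrow p2) = \text{True} \oplus \text{False} = \text{True}
p2 \to ((p3 \oplus p2) \oplus (p3 \leftrightarrow p2)) = \text{True} \to \text{True} = \text{True}
p2 \oplus (p2 \to ((p3 \oplus p2) \oplus (p3 \leftrightarrow p2))) = \text{True} \oplus \text{True} = \text{False}
(p3 \land p2) \leftrightarrow (p2 \oplus (p2 \to ((p3 \oplus p2) \oplus (p3 \leftrightarrow p2)))) = \text{False} \leftrightarrow \text{False} = \text{True}
p3 \oplus p2 = \text{False} \oplus \text{True} = \text{True}
(p3 \oplus p2) \oplus p3 = \text{True} \oplus \text{False} = \text{True}
((p3 \oplus p2) \oplus p3) \land p3 = \text{True} \land \text{False} = \text{False}
(((p3 \oplus p2) \oplus p3) \land p3) \oplus p2 = \text{False} \oplus \text{True} = \text{True}
p2 \leftrightarrow p3 = \text{True} \leftrightarrow \text{False} = \text{False}
((((p3 \oplus p2) \oplus p3) \land p3) \oplus p2) \land (p2 \leftrightarrow p3) = \text{True} \land \text{False} = \text{False}
((p3 \land p2) \leftrightarrow (p2 \oplus (p2 \to ((p3 \oplus p2) \oplus (p3 \leftrightarrow p2))))) \oplus (((((p3 \oplus p2) \oplus p3) \land p3) \oplus p2) \land (p2 \leftrightarrow p3)) = \text{True} \oplus \text{False} = \text{True}

\text{True}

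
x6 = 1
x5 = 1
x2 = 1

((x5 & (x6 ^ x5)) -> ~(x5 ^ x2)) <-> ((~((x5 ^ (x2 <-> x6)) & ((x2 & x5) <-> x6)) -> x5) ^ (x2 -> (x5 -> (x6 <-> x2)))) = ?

Substituting x6=1, x5=1, x2=1:
x6 ^ x5 = 1 ^ 1 = 0
x5 & (x6 ^ x5) = 1 & 0 = 0
x5 ^ x2 = 1 ^ 1 = 0
~(x5 ^ x2) = ~0 = 1
(x5 & (x6 ^ x5)) -> ~(x5 ^ x2) = 0 -> 1 = 1
x2 <-> x6 = 1 <-> 1 = 1
x5 ^ (x2 <-> x6) = 1 ^ 1 = 0
x2 & x5 = 1 & 1 = 1
(x2 & x5) <-> x6 = 1 <-> 1 = 1
(x5 ^ (x2 <-> x6)) & ((x2 & x5) <-> x6) = 0 & 1 = 0
~((x5 ^ (x2 <-> x6)) & ((x2 & x5) <-> x6)) = ~0 = 1
~((x5 ^ (x2 <-> x6)) & ((x2 & x5) <-> x6)) -> x5 = 1 -> 1 = 1
x6 <-> x2 = 1 <-> 1 = 1
x5 -> (x6 <-> x2) = 1 -> 1 = 1
x2 -> (x5 -> (x6 <-> x2)) = 1 -> 1 = 1
(~((x5 ^ (x2 <-> x6)) & ((x2 & x5) <-> x6)) -> x5) ^ (x2 -> (x5 -> (x6 <-> x2))) = 1 ^ 1 = 0
((x5 & (x6 ^ x5)) -> ~(x5 ^ x2)) <-> ((~((x5 ^ (x2 <-> x6)) & ((x2 & x5) <-> x6)) -> x5) ^ (x2 -> (x5 -> (x6 <-> x2)))) = 1 <-> 0 = 0

0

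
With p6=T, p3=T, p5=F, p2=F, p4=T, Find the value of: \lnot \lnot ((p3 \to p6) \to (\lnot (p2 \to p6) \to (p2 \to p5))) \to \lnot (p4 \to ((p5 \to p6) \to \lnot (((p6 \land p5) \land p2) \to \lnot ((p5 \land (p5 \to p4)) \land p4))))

T

p3 \to p6 = T \to T = T
p2 \to p6 = F \to T = T
\lnot (p2 \to p6) = \lnot T = F
p2 \to p5 = F \to F = T
\lnot (p2 \to p6) \to (p2 \to p5) = F \to T = T
(p3 \to p6) \to (\lnot (p2 \to p6) \to (p2 \to p5)) = T \to T = T
\lnot ((p3 \to p6) \to (\lnot (p2 \to p6) \to (p2 \to p5))) = \lnot T = F
\lnot \lnot ((p3 \to p6) \to (\lnot (p2 \to p6) \to (p2 \to p5))) = \lnot F = T
p5 \to p6 = F \to T = T
p6 \land p5 = T \land F = F
(p6 \land p5) \land p2 = F \land F = F
p5 \to p4 = F \to T = T
p5 \land (p5 \to p4) = F \land T = F
(p5 \land (p5 \to p4)) \land p4 = F \land T = F
\lnot ((p5 \land (p5 \to p4)) \land p4) = \lnot F = T
((p6 \land p5) \land p2) \to \lnot ((p5 \land (p5 \to p4)) \land p4) = F \to T = T
\lnot (((p6 \land p5) \land p2) \to \lnot ((p5 \land (p5 \to p4)) \land p4)) = \lnot T = F
(p5 \to p6) \to \lnot (((p6 \land p5) \land p2) \to \lnot ((p5 \land (p5 \to p4)) \land p4)) = T \to F = F
p4 \to ((p5 \to p6) \to \lnot (((p6 \land p5) \land p2) \to \lnot ((p5 \land (p5 \to p4)) \land p4))) = T \to F = F
\lnot (p4 \to ((p5 \to p6) \to \lnot (((p6 \land p5) \land p2) \to \lnot ((p5 \land (p5 \to p4)) \land p4)))) = \lnot F = T
\lnot \lnot ((p3 \to p6) \to (\lnot (p2 \to p6) \to (p2 \to p5))) \to \lnot (p4 \to ((p5 \to p6) \to \lnot (((p6 \land p5) \land p2) \to \lnot ((p5 \land (p5 \to p4)) \land p4)))) = T \to T = T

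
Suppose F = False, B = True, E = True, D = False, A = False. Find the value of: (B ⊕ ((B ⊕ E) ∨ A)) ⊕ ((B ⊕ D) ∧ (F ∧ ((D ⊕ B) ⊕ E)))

Substituting F=False, B=True, E=True, D=False, A=False:
B ⊕ E = True ⊕ True = False
(B ⊕ E) ∨ A = False ∨ False = False
B ⊕ ((B ⊕ E) ∨ A) = True ⊕ False = True
B ⊕ D = True ⊕ False = True
D ⊕ B = False ⊕ True = True
(D ⊕ B) ⊕ E = True ⊕ True = False
F ∧ ((D ⊕ B) ⊕ E) = False ∧ False = False
(B ⊕ D) ∧ (F ∧ ((D ⊕ B) ⊕ E)) = True ∧ False = False
(B ⊕ ((B ⊕ E) ∨ A)) ⊕ ((B ⊕ D) ∧ (F ∧ ((D ⊕ B) ⊕ E))) = True ⊕ False = True

True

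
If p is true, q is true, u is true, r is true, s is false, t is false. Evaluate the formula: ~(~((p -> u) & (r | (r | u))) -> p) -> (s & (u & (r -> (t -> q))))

1

p -> u = 1 -> 1 = 1
r | u = 1 | 1 = 1
r | (r | u) = 1 | 1 = 1
(p -> u) & (r | (r | u)) = 1 & 1 = 1
~((p -> u) & (r | (r | u))) = ~1 = 0
~((p -> u) & (r | (r | u))) -> p = 0 -> 1 = 1
~(~((p -> u) & (r | (r | u))) -> p) = ~1 = 0
t -> q = 0 -> 1 = 1
r -> (t -> q) = 1 -> 1 = 1
u & (r -> (t -> q)) = 1 & 1 = 1
s & (u & (r -> (t -> q))) = 0 & 1 = 0
~(~((p -> u) & (r | (r | u))) -> p) -> (s & (u & (r -> (t -> q)))) = 0 -> 0 = 1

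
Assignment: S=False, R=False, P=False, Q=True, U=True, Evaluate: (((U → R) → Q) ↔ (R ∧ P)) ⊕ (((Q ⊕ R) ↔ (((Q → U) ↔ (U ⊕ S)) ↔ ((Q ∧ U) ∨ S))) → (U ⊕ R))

U → R = True → False = False
(U → R) → Q = False → True = True
R ∧ P = False ∧ False = False
((U → R) → Q) ↔ (R ∧ P) = True ↔ False = False
Q ⊕ R = True ⊕ False = True
Q → U = True → True = True
U ⊕ S = True ⊕ False = True
(Q → U) ↔ (U ⊕ S) = True ↔ True = True
Q ∧ U = True ∧ True = True
(Q ∧ U) ∨ S = True ∨ False = True
((Q → U) ↔ (U ⊕ S)) ↔ ((Q ∧ U) ∨ S) = True ↔ True = True
(Q ⊕ R) ↔ (((Q → U) ↔ (U ⊕ S)) ↔ ((Q ∧ U) ∨ S)) = True ↔ True = True
U ⊕ R = True ⊕ False = True
((Q ⊕ R) ↔ (((Q → U) ↔ (U ⊕ S)) ↔ ((Q ∧ U) ∨ S))) → (U ⊕ R) = True → True = True
(((U → R) → Q) ↔ (R ∧ P)) ⊕ (((Q ⊕ R) ↔ (((Q → U) ↔ (U ⊕ S)) ↔ ((Q ∧ U) ∨ S))) → (U ⊕ R)) = False ⊕ True = True

True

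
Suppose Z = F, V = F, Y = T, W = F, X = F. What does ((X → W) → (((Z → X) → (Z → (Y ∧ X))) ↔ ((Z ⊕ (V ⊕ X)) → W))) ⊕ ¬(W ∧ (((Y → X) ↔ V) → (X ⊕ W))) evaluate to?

F

Substituting Z=F, V=F, Y=T, W=F, X=F:
X → W = F → F = T
Z → X = F → F = T
Y ∧ X = T ∧ F = F
Z → (Y ∧ X) = F → F = T
(Z → X) → (Z → (Y ∧ X)) = T → T = T
V ⊕ X = F ⊕ F = F
Z ⊕ (V ⊕ X) = F ⊕ F = F
(Z ⊕ (V ⊕ X)) → W = F → F = T
((Z → X) → (Z → (Y ∧ X))) ↔ ((Z ⊕ (V ⊕ X)) → W) = T ↔ T = T
(X → W) → (((Z → X) → (Z → (Y ∧ X))) ↔ ((Z ⊕ (V ⊕ X)) → W)) = T → T = T
Y → X = T → F = F
(Y → X) ↔ V = F ↔ F = T
X ⊕ W = F ⊕ F = F
((Y → X) ↔ V) → (X ⊕ W) = T → F = F
W ∧ (((Y → X) ↔ V) → (X ⊕ W)) = F ∧ F = F
¬(W ∧ (((Y → X) ↔ V) → (X ⊕ W))) = ¬F = T
((X → W) → (((Z → X) → (Z → (Y ∧ X))) ↔ ((Z ⊕ (V ⊕ X)) → W))) ⊕ ¬(W ∧ (((Y → X) ↔ V) → (X ⊕ W))) = T ⊕ T = F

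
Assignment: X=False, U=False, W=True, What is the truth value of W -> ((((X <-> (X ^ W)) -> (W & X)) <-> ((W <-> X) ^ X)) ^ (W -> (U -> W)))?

True

Substituting X=False, U=False, W=True:
X ^ W = False ^ True = True
X <-> (X ^ W) = False <-> True = False
W & X = True & False = False
(X <-> (X ^ W)) -> (W & X) = False -> False = True
W <-> X = True <-> False = False
(W <-> X) ^ X = False ^ False = False
((X <-> (X ^ W)) -> (W & X)) <-> ((W <-> X) ^ X) = True <-> False = False
U -> W = False -> True = True
W -> (U -> W) = True -> True = True
(((X <-> (X ^ W)) -> (W & X)) <-> ((W <-> X) ^ X)) ^ (W -> (U -> W)) = False ^ True = True
W -> ((((X <-> (X ^ W)) -> (W & X)) <-> ((W <-> X) ^ X)) ^ (W -> (U -> W))) = True -> True = True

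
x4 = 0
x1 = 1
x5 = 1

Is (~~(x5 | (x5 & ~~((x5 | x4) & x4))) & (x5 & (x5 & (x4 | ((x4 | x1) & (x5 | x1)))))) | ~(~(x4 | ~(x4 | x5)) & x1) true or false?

1

x5 | x4 = 1 | 0 = 1
(x5 | x4) & x4 = 1 & 0 = 0
~((x5 | x4) & x4) = ~0 = 1
~~((x5 | x4) & x4) = ~1 = 0
x5 & ~~((x5 | x4) & x4) = 1 & 0 = 0
x5 | (x5 & ~~((x5 | x4) & x4)) = 1 | 0 = 1
~(x5 | (x5 & ~~((x5 | x4) & x4))) = ~1 = 0
~~(x5 | (x5 & ~~((x5 | x4) & x4))) = ~0 = 1
x4 | x1 = 0 | 1 = 1
x5 | x1 = 1 | 1 = 1
(x4 | x1) & (x5 | x1) = 1 & 1 = 1
x4 | ((x4 | x1) & (x5 | x1)) = 0 | 1 = 1
x5 & (x4 | ((x4 | x1) & (x5 | x1))) = 1 & 1 = 1
x5 & (x5 & (x4 | ((x4 | x1) & (x5 | x1)))) = 1 & 1 = 1
~~(x5 | (x5 & ~~((x5 | x4) & x4))) & (x5 & (x5 & (x4 | ((x4 | x1) & (x5 | x1))))) = 1 & 1 = 1
x4 | x5 = 0 | 1 = 1
~(x4 | x5) = ~1 = 0
x4 | ~(x4 | x5) = 0 | 0 = 0
~(x4 | ~(x4 | x5)) = ~0 = 1
~(x4 | ~(x4 | x5)) & x1 = 1 & 1 = 1
~(~(x4 | ~(x4 | x5)) & x1) = ~1 = 0
(~~(x5 | (x5 & ~~((x5 | x4) & x4))) & (x5 & (x5 & (x4 | ((x4 | x1) & (x5 | x1)))))) | ~(~(x4 | ~(x4 | x5)) & x1) = 1 | 0 = 1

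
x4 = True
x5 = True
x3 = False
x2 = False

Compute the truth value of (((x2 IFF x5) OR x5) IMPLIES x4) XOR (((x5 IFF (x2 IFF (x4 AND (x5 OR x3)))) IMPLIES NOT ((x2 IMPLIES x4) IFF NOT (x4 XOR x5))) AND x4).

x2 IFF x5 = False IFF True = False
(x2 IFF x5) OR x5 = False OR True = True
((x2 IFF x5) OR x5) IMPLIES x4 = True IMPLIES True = True
x5 OR x3 = True OR False = True
x4 AND (x5 OR x3) = True AND True = True
x2 IFF (x4 AND (x5 OR x3)) = False IFF True = False
x5 IFF (x2 IFF (x4 AND (x5 OR x3))) = True IFF False = False
x2 IMPLIES x4 = False IMPLIES True = True
x4 XOR x5 = True XOR True = False
NOT (x4 XOR x5) = NOT False = True
(x2 IMPLIES x4) IFF NOT (x4 XOR x5) = True IFF True = True
NOT ((x2 IMPLIES x4) IFF NOT (x4 XOR x5)) = NOT True = False
(x5 IFF (x2 IFF (x4 AND (x5 OR x3)))) IMPLIES NOT ((x2 IMPLIES x4) IFF NOT (x4 XOR x5)) = False IMPLIES False = True
((x5 IFF (x2 IFF (x4 AND (x5 OR x3)))) IMPLIES NOT ((x2 IMPLIES x4) IFF NOT (x4 XOR x5))) AND x4 = True AND True = True
(((x2 IFF x5) OR x5) IMPLIES x4) XOR (((x5 IFF (x2 IFF (x4 AND (x5 OR x3)))) IMPLIES NOT ((x2 IMPLIES x4) IFF NOT (x4 XOR x5))) AND x4) = True XOR True = False

False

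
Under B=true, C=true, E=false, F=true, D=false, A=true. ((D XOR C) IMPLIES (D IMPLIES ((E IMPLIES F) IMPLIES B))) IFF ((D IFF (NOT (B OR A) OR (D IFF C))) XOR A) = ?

false

D XOR C = false XOR true = true
E IMPLIES F = false IMPLIES true = true
(E IMPLIES F) IMPLIES B = true IMPLIES true = true
D IMPLIES ((E IMPLIES F) IMPLIES B) = false IMPLIES true = true
(D XOR C) IMPLIES (D IMPLIES ((E IMPLIES F) IMPLIES B)) = true IMPLIES true = true
B OR A = true OR true = true
NOT (B OR A) = NOT true = false
D IFF C = false IFF true = false
NOT (B OR A) OR (D IFF C) = false OR false = false
D IFF (NOT (B OR A) OR (D IFF C)) = false IFF false = true
(D IFF (NOT (B OR A) OR (D IFF C))) XOR A = true XOR true = false
((D XOR C) IMPLIES (D IMPLIES ((E IMPLIES F) IMPLIES B))) IFF ((D IFF (NOT (B OR A) OR (D IFF C))) XOR A) = true IFF false = false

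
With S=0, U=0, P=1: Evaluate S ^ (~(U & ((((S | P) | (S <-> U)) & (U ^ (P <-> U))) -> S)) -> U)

S | P = 0 | 1 = 1
S <-> U = 0 <-> 0 = 1
(S | P) | (S <-> U) = 1 | 1 = 1
P <-> U = 1 <-> 0 = 0
U ^ (P <-> U) = 0 ^ 0 = 0
((S | P) | (S <-> U)) & (U ^ (P <-> U)) = 1 & 0 = 0
(((S | P) | (S <-> U)) & (U ^ (P <-> U))) -> S = 0 -> 0 = 1
U & ((((S | P) | (S <-> U)) & (U ^ (P <-> U))) -> S) = 0 & 1 = 0
~(U & ((((S | P) | (S <-> U)) & (U ^ (P <-> U))) -> S)) = ~0 = 1
~(U & ((((S | P) | (S <-> U)) & (U ^ (P <-> U))) -> S)) -> U = 1 -> 0 = 0
S ^ (~(U & ((((S | P) | (S <-> U)) & (U ^ (P <-> U))) -> S)) -> U) = 0 ^ 0 = 0

0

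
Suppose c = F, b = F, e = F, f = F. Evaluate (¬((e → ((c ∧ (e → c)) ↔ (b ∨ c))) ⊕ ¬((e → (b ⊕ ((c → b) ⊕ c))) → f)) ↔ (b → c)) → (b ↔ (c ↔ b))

e → c = F → F = T
c ∧ (e → c) = F ∧ T = F
b ∨ c = F ∨ F = F
(c ∧ (e → c)) ↔ (b ∨ c) = F ↔ F = T
e → ((c ∧ (e → c)) ↔ (b ∨ c)) = F → T = T
c → b = F → F = T
(c → b) ⊕ c = T ⊕ F = T
b ⊕ ((c → b) ⊕ c) = F ⊕ T = T
e → (b ⊕ ((c → b) ⊕ c)) = F → T = T
(e → (b ⊕ ((c → b) ⊕ c))) → f = T → F = F
¬((e → (b ⊕ ((c → b) ⊕ c))) → f) = ¬F = T
(e → ((c ∧ (e → c)) ↔ (b ∨ c))) ⊕ ¬((e → (b ⊕ ((c → b) ⊕ c))) → f) = T ⊕ T = F
¬((e → ((c ∧ (e → c)) ↔ (b ∨ c))) ⊕ ¬((e → (b ⊕ ((c → b) ⊕ c))) → f)) = ¬F = T
b → c = F → F = T
¬((e → ((c ∧ (e → c)) ↔ (b ∨ c))) ⊕ ¬((e → (b ⊕ ((c → b) ⊕ c))) → f)) ↔ (b → c) = T ↔ T = T
c ↔ b = F ↔ F = T
b ↔ (c ↔ b) = F ↔ T = F
(¬((e → ((c ∧ (e → c)) ↔ (b ∨ c))) ⊕ ¬((e → (b ⊕ ((c → b) ⊕ c))) → f)) ↔ (b → c)) → (b ↔ (c ↔ b)) = T → F = F

F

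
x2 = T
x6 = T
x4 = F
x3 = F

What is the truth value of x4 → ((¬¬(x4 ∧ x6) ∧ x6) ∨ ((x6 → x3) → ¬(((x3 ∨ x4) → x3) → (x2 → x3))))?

T

x4 ∧ x6 = F ∧ T = F
¬(x4 ∧ x6) = ¬F = T
¬¬(x4 ∧ x6) = ¬T = F
¬¬(x4 ∧ x6) ∧ x6 = F ∧ T = F
x6 → x3 = T → F = F
x3 ∨ x4 = F ∨ F = F
(x3 ∨ x4) → x3 = F → F = T
x2 → x3 = T → F = F
((x3 ∨ x4) → x3) → (x2 → x3) = T → F = F
¬(((x3 ∨ x4) → x3) → (x2 → x3)) = ¬F = T
(x6 → x3) → ¬(((x3 ∨ x4) → x3) → (x2 → x3)) = F → T = T
(¬¬(x4 ∧ x6) ∧ x6) ∨ ((x6 → x3) → ¬(((x3 ∨ x4) → x3) → (x2 → x3))) = F ∨ T = T
x4 → ((¬¬(x4 ∧ x6) ∧ x6) ∨ ((x6 → x3) → ¬(((x3 ∨ x4) → x3) → (x2 → x3)))) = F → T = T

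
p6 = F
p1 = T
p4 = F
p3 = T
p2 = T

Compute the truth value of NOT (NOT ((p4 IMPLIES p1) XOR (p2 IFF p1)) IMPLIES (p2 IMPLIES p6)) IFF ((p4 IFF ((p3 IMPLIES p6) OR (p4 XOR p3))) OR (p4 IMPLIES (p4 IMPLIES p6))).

p4 IMPLIES p1 = F IMPLIES T = T
p2 IFF p1 = T IFF T = T
(p4 IMPLIES p1) XOR (p2 IFF p1) = T XOR T = F
NOT ((p4 IMPLIES p1) XOR (p2 IFF p1)) = NOT F = T
p2 IMPLIES p6 = T IMPLIES F = F
NOT ((p4 IMPLIES p1) XOR (p2 IFF p1)) IMPLIES (p2 IMPLIES p6) = T IMPLIES F = F
NOT (NOT ((p4 IMPLIES p1) XOR (p2 IFF p1)) IMPLIES (p2 IMPLIES p6)) = NOT F = T
p3 IMPLIES p6 = T IMPLIES F = F
p4 XOR p3 = F XOR T = T
(p3 IMPLIES p6) OR (p4 XOR p3) = F OR T = T
p4 IFF ((p3 IMPLIES p6) OR (p4 XOR p3)) = F IFF T = F
p4 IMPLIES p6 = F IMPLIES F = T
p4 IMPLIES (p4 IMPLIES p6) = F IMPLIES T = T
(p4 IFF ((p3 IMPLIES p6) OR (p4 XOR p3))) OR (p4 IMPLIES (p4 IMPLIES p6)) = F OR T = T
NOT (NOT ((p4 IMPLIES p1) XOR (p2 IFF p1)) IMPLIES (p2 IMPLIES p6)) IFF ((p4 IFF ((p3 IMPLIES p6) OR (p4 XOR p3))) OR (p4 IMPLIES (p4 IMPLIES p6))) = T IFF T = T

T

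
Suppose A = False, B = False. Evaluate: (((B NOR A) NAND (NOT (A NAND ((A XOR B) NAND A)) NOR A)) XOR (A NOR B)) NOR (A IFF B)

False

Substituting A=False, B=False:
B NOR A = False NOR False = True
A XOR B = False XOR False = False
(A XOR B) NAND A = False NAND False = True
A NAND ((A XOR B) NAND A) = False NAND True = True
NOT (A NAND ((A XOR B) NAND A)) = NOT True = False
NOT (A NAND ((A XOR B) NAND A)) NOR A = False NOR False = True
(B NOR A) NAND (NOT (A NAND ((A XOR B) NAND A)) NOR A) = True NAND True = False
A NOR B = False NOR False = True
((B NOR A) NAND (NOT (A NAND ((A XOR B) NAND A)) NOR A)) XOR (A NOR B) = False XOR True = True
A IFF B = False IFF False = True
(((B NOR A) NAND (NOT (A NAND ((A XOR B) NAND A)) NOR A)) XOR (A NOR B)) NOR (A IFF B) = True NOR True = False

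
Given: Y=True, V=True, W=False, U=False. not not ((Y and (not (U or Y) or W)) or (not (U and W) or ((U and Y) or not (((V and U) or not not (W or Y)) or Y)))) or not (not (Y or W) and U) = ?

True

U or Y = False or True = True
not (U or Y) = not True = False
not (U or Y) or W = False or False = False
Y and (not (U or Y) or W) = True and False = False
U and W = False and False = False
not (U and W) = not False = True
U and Y = False and True = False
V and U = True and False = False
W or Y = False or True = True
not (W or Y) = not True = False
not not (W or Y) = not False = True
(V and U) or not not (W or Y) = False or True = True
((V and U) or not not (W or Y)) or Y = True or True = True
not (((V and U) or not not (W or Y)) or Y) = not True = False
(U and Y) or not (((V and U) or not not (W or Y)) or Y) = False or False = False
not (U and W) or ((U and Y) or not (((V and U) or not not (W or Y)) or Y)) = True or False = True
(Y and (not (U or Y) or W)) or (not (U and W) or ((U and Y) or not (((V and U) or not not (W or Y)) or Y))) = False or True = True
not ((Y and (not (U or Y) or W)) or (not (U and W) or ((U and Y) or not (((V and U) or not not (W or Y)) or Y)))) = not True = False
not not ((Y and (not (U or Y) or W)) or (not (U and W) or ((U and Y) or not (((V and U) or not not (W or Y)) or Y)))) = not False = True
Y or W = True or False = True
not (Y or W) = not True = False
not (Y or W) and U = False and False = False
not (not (Y or W) and U) = not False = True
not not ((Y and (not (U or Y) or W)) or (not (U and W) or ((U and Y) or not (((V and U) or not not (W or Y)) or Y)))) or not (not (Y or W) and U) = True or True = True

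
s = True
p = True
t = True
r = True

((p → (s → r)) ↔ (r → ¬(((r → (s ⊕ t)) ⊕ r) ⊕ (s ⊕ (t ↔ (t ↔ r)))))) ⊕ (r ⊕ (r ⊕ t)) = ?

s → r = True → True = True
p → (s → r) = True → True = True
s ⊕ t = True ⊕ True = False
r → (s ⊕ t) = True → False = False
(r → (s ⊕ t)) ⊕ r = False ⊕ True = True
t ↔ r = True ↔ True = True
t ↔ (t ↔ r) = True ↔ True = True
s ⊕ (t ↔ (t ↔ r)) = True ⊕ True = False
((r → (s ⊕ t)) ⊕ r) ⊕ (s ⊕ (t ↔ (t ↔ r))) = True ⊕ False = True
¬(((r → (s ⊕ t)) ⊕ r) ⊕ (s ⊕ (t ↔ (t ↔ r)))) = ¬True = False
r → ¬(((r → (s ⊕ t)) ⊕ r) ⊕ (s ⊕ (t ↔ (t ↔ r)))) = True → False = False
(p → (s → r)) ↔ (r → ¬(((r → (s ⊕ t)) ⊕ r) ⊕ (s ⊕ (t ↔ (t ↔ r))))) = True ↔ False = False
r ⊕ t = True ⊕ True = False
r ⊕ (r ⊕ t) = True ⊕ False = True
((p → (s → r)) ↔ (r → ¬(((r → (s ⊕ t)) ⊕ r) ⊕ (s ⊕ (t ↔ (t ↔ r)))))) ⊕ (r ⊕ (r ⊕ t)) = False ⊕ True = True

True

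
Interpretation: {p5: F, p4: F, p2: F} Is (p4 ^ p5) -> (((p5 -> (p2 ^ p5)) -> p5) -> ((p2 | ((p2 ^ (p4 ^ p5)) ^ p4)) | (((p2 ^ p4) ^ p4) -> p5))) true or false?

p4 ^ p5 = F ^ F = F
p2 ^ p5 = F ^ F = F
p5 -> (p2 ^ p5) = F -> F = T
(p5 -> (p2 ^ p5)) -> p5 = T -> F = F
p4 ^ p5 = F ^ F = F
p2 ^ (p4 ^ p5) = F ^ F = F
(p2 ^ (p4 ^ p5)) ^ p4 = F ^ F = F
p2 | ((p2 ^ (p4 ^ p5)) ^ p4) = F | F = F
p2 ^ p4 = F ^ F = F
(p2 ^ p4) ^ p4 = F ^ F = F
((p2 ^ p4) ^ p4) -> p5 = F -> F = T
(p2 | ((p2 ^ (p4 ^ p5)) ^ p4)) | (((p2 ^ p4) ^ p4) -> p5) = F | T = T
((p5 -> (p2 ^ p5)) -> p5) -> ((p2 | ((p2 ^ (p4 ^ p5)) ^ p4)) | (((p2 ^ p4) ^ p4) -> p5)) = F -> T = T
(p4 ^ p5) -> (((p5 -> (p2 ^ p5)) -> p5) -> ((p2 | ((p2 ^ (p4 ^ p5)) ^ p4)) | (((p2 ^ p4) ^ p4) -> p5))) = F -> T = T

T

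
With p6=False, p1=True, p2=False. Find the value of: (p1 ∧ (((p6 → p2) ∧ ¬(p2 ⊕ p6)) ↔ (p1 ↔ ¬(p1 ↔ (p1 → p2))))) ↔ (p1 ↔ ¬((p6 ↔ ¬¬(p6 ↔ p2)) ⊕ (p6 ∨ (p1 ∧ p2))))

True

p6 → p2 = False → False = True
p2 ⊕ p6 = False ⊕ False = False
¬(p2 ⊕ p6) = ¬False = True
(p6 → p2) ∧ ¬(p2 ⊕ p6) = True ∧ True = True
p1 → p2 = True → False = False
p1 ↔ (p1 → p2) = True ↔ False = False
¬(p1 ↔ (p1 → p2)) = ¬False = True
p1 ↔ ¬(p1 ↔ (p1 → p2)) = True ↔ True = True
((p6 → p2) ∧ ¬(p2 ⊕ p6)) ↔ (p1 ↔ ¬(p1 ↔ (p1 → p2))) = True ↔ True = True
p1 ∧ (((p6 → p2) ∧ ¬(p2 ⊕ p6)) ↔ (p1 ↔ ¬(p1 ↔ (p1 → p2)))) = True ∧ True = True
p6 ↔ p2 = False ↔ False = True
¬(p6 ↔ p2) = ¬True = False
¬¬(p6 ↔ p2) = ¬False = True
p6 ↔ ¬¬(p6 ↔ p2) = False ↔ True = False
p1 ∧ p2 = True ∧ False = False
p6 ∨ (p1 ∧ p2) = False ∨ False = False
(p6 ↔ ¬¬(p6 ↔ p2)) ⊕ (p6 ∨ (p1 ∧ p2)) = False ⊕ False = False
¬((p6 ↔ ¬¬(p6 ↔ p2)) ⊕ (p6 ∨ (p1 ∧ p2))) = ¬False = True
p1 ↔ ¬((p6 ↔ ¬¬(p6 ↔ p2)) ⊕ (p6 ∨ (p1 ∧ p2))) = True ↔ True = True
(p1 ∧ (((p6 → p2) ∧ ¬(p2 ⊕ p6)) ↔ (p1 ↔ ¬(p1 ↔ (p1 → p2))))) ↔ (p1 ↔ ¬((p6 ↔ ¬¬(p6 ↔ p2)) ⊕ (p6 ∨ (p1 ∧ p2)))) = True ↔ True = True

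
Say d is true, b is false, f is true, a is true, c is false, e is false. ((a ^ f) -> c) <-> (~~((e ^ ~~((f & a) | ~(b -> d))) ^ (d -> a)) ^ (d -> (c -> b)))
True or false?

a ^ f = 1 ^ 1 = 0
(a ^ f) -> c = 0 -> 0 = 1
f & a = 1 & 1 = 1
b -> d = 0 -> 1 = 1
~(b -> d) = ~1 = 0
(f & a) | ~(b -> d) = 1 | 0 = 1
~((f & a) | ~(b -> d)) = ~1 = 0
~~((f & a) | ~(b -> d)) = ~0 = 1
e ^ ~~((f & a) | ~(b -> d)) = 0 ^ 1 = 1
d -> a = 1 -> 1 = 1
(e ^ ~~((f & a) | ~(b -> d))) ^ (d -> a) = 1 ^ 1 = 0
~((e ^ ~~((f & a) | ~(b -> d))) ^ (d -> a)) = ~0 = 1
~~((e ^ ~~((f & a) | ~(b -> d))) ^ (d -> a)) = ~1 = 0
c -> b = 0 -> 0 = 1
d -> (c -> b) = 1 -> 1 = 1
~~((e ^ ~~((f & a) | ~(b -> d))) ^ (d -> a)) ^ (d -> (c -> b)) = 0 ^ 1 = 1
((a ^ f) -> c) <-> (~~((e ^ ~~((f & a) | ~(b -> d))) ^ (d -> a)) ^ (d -> (c -> b))) = 1 <-> 1 = 1

1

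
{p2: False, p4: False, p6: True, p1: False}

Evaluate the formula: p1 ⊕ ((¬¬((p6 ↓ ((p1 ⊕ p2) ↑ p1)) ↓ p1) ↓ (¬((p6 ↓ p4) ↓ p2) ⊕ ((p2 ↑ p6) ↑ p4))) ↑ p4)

True

p1 ⊕ p2 = False ⊕ False = False
(p1 ⊕ p2) ↑ p1 = False ↑ False = True
p6 ↓ ((p1 ⊕ p2) ↑ p1) = True ↓ True = False
(p6 ↓ ((p1 ⊕ p2) ↑ p1)) ↓ p1 = False ↓ False = True
¬((p6 ↓ ((p1 ⊕ p2) ↑ p1)) ↓ p1) = ¬True = False
¬¬((p6 ↓ ((p1 ⊕ p2) ↑ p1)) ↓ p1) = ¬False = True
p6 ↓ p4 = True ↓ False = False
(p6 ↓ p4) ↓ p2 = False ↓ False = True
¬((p6 ↓ p4) ↓ p2) = ¬True = False
p2 ↑ p6 = False ↑ True = True
(p2 ↑ p6) ↑ p4 = True ↑ False = True
¬((p6 ↓ p4) ↓ p2) ⊕ ((p2 ↑ p6) ↑ p4) = False ⊕ True = True
¬¬((p6 ↓ ((p1 ⊕ p2) ↑ p1)) ↓ p1) ↓ (¬((p6 ↓ p4) ↓ p2) ⊕ ((p2 ↑ p6) ↑ p4)) = True ↓ True = False
(¬¬((p6 ↓ ((p1 ⊕ p2) ↑ p1)) ↓ p1) ↓ (¬((p6 ↓ p4) ↓ p2) ⊕ ((p2 ↑ p6) ↑ p4))) ↑ p4 = False ↑ False = True
p1 ⊕ ((¬¬((p6 ↓ ((p1 ⊕ p2) ↑ p1)) ↓ p1) ↓ (¬((p6 ↓ p4) ↓ p2) ⊕ ((p2 ↑ p6) ↑ p4))) ↑ p4) = False ⊕ True = True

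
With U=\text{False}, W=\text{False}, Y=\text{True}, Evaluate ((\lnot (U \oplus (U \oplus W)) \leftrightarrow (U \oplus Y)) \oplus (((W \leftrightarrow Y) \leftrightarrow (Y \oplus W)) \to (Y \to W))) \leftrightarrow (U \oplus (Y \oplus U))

\text{False}

U \oplus W = \text{False} \oplus \text{False} = \text{False}
U \oplus (U \oplus W) = \text{False} \oplus \text{False} = \text{False}
\lnot (U \oplus (U \oplus W)) = \lnot \text{False} = \text{True}
U \oplus Y = \text{False} \oplus \text{True} = \text{True}
\lnot (U \oplus (U \oplus W)) \leftrightarrow (U \oplus Y) = \text{True} \leftrightarrow \text{True} = \text{True}
W \leftrightarrow Y = \text{False} \leftrightarrow \text{True} = \text{False}
Y \oplus W = \text{True} \oplus \text{False} = \text{True}
(W \leftrightarrow Y) \leftrightarrow (Y \oplus W) = \text{False} \leftrightarrow \text{True} = \text{False}
Y \to W = \text{True} \to \text{False} = \text{False}
((W \leftrightarrow Y) \leftrightarrow (Y \oplus W)) \to (Y \to W) = \text{False} \to \text{False} = \text{True}
(\lnot (U \oplus (U \oplus W)) \leftrightarrow (U \oplus Y)) \oplus (((W \leftrightarrow Y) \leftrightarrow (Y \oplus W)) \to (Y \to W)) = \text{True} \oplus \text{True} = \text{False}
Y \oplus U = \text{True} \oplus \text{False} = \text{True}
U \oplus (Y \oplus U) = \text{False} \oplus \text{True} = \text{True}
((\lnot (U \oplus (U \oplus W)) \leftrightarrow (U \oplus Y)) \oplus (((W \leftrightarrow Y) \leftrightarrow (Y \oplus W)) \to (Y \to W))) \leftrightarrow (U \oplus (Y \oplus U)) = \text{False} \leftrightarrow \text{True} = \text{False}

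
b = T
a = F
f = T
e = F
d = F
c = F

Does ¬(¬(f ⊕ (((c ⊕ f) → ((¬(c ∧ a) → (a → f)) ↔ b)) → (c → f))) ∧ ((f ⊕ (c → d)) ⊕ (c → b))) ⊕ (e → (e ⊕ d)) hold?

c ⊕ f = F ⊕ T = T
c ∧ a = F ∧ F = F
¬(c ∧ a) = ¬F = T
a → f = F → T = T
¬(c ∧ a) → (a → f) = T → T = T
(¬(c ∧ a) → (a → f)) ↔ b = T ↔ T = T
(c ⊕ f) → ((¬(c ∧ a) → (a → f)) ↔ b) = T → T = T
c → f = F → T = T
((c ⊕ f) → ((¬(c ∧ a) → (a → f)) ↔ b)) → (c → f) = T → T = T
f ⊕ (((c ⊕ f) → ((¬(c ∧ a) → (a → f)) ↔ b)) → (c → f)) = T ⊕ T = F
¬(f ⊕ (((c ⊕ f) → ((¬(c ∧ a) → (a → f)) ↔ b)) → (c → f))) = ¬F = T
c → d = F → F = T
f ⊕ (c → d) = T ⊕ T = F
c → b = F → T = T
(f ⊕ (c → d)) ⊕ (c → b) = F ⊕ T = T
¬(f ⊕ (((c ⊕ f) → ((¬(c ∧ a) → (a → f)) ↔ b)) → (c → f))) ∧ ((f ⊕ (c → d)) ⊕ (c → b)) = T ∧ T = T
¬(¬(f ⊕ (((c ⊕ f) → ((¬(c ∧ a) → (a → f)) ↔ b)) → (c → f))) ∧ ((f ⊕ (c → d)) ⊕ (c → b))) = ¬T = F
e ⊕ d = F ⊕ F = F
e → (e ⊕ d) = F → F = T
¬(¬(f ⊕ (((c ⊕ f) → ((¬(c ∧ a) → (a → f)) ↔ b)) → (c → f))) ∧ ((f ⊕ (c → d)) ⊕ (c → b))) ⊕ (e → (e ⊕ d)) = F ⊕ T = T

T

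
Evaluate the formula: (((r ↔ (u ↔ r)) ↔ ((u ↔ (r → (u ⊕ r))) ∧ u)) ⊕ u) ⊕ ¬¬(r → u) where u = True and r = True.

u ↔ r = True ↔ True = True
r ↔ (u ↔ r) = True ↔ True = True
u ⊕ r = True ⊕ True = False
r → (u ⊕ r) = True → False = False
u ↔ (r → (u ⊕ r)) = True ↔ False = False
(u ↔ (r → (u ⊕ r))) ∧ u = False ∧ True = False
(r ↔ (u ↔ r)) ↔ ((u ↔ (r → (u ⊕ r))) ∧ u) = True ↔ False = False
((r ↔ (u ↔ r)) ↔ ((u ↔ (r → (u ⊕ r))) ∧ u)) ⊕ u = False ⊕ True = True
r → u = True → True = True
¬(r → u) = ¬True = False
¬¬(r → u) = ¬False = True
(((r ↔ (u ↔ r)) ↔ ((u ↔ (r → (u ⊕ r))) ∧ u)) ⊕ u) ⊕ ¬¬(r → u) = True ⊕ True = False

False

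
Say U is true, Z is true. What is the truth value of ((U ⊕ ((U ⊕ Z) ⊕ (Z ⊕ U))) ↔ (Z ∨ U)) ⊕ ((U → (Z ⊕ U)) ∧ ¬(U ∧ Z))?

U ⊕ Z = T ⊕ T = F
Z ⊕ U = T ⊕ T = F
(U ⊕ Z) ⊕ (Z ⊕ U) = F ⊕ F = F
U ⊕ ((U ⊕ Z) ⊕ (Z ⊕ U)) = T ⊕ F = T
Z ∨ U = T ∨ T = T
(U ⊕ ((U ⊕ Z) ⊕ (Z ⊕ U))) ↔ (Z ∨ U) = T ↔ T = T
Z ⊕ U = T ⊕ T = F
U → (Z ⊕ U) = T → F = F
U ∧ Z = T ∧ T = T
¬(U ∧ Z) = ¬T = F
(U → (Z ⊕ U)) ∧ ¬(U ∧ Z) = F ∧ F = F
((U ⊕ ((U ⊕ Z) ⊕ (Z ⊕ U))) ↔ (Z ∨ U)) ⊕ ((U → (Z ⊕ U)) ∧ ¬(U ∧ Z)) = T ⊕ F = T

T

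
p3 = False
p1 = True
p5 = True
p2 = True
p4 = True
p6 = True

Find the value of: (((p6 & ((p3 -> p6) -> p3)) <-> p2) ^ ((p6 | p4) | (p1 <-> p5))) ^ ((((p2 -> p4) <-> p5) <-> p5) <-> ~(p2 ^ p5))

p3 -> p6 = False -> True = True
(p3 -> p6) -> p3 = True -> False = False
p6 & ((p3 -> p6) -> p3) = True & False = False
(p6 & ((p3 -> p6) -> p3)) <-> p2 = False <-> True = False
p6 | p4 = True | True = True
p1 <-> p5 = True <-> True = True
(p6 | p4) | (p1 <-> p5) = True | True = True
((p6 & ((p3 -> p6) -> p3)) <-> p2) ^ ((p6 | p4) | (p1 <-> p5)) = False ^ True = True
p2 -> p4 = True -> True = True
(p2 -> p4) <-> p5 = True <-> True = True
((p2 -> p4) <-> p5) <-> p5 = True <-> True = True
p2 ^ p5 = True ^ True = False
~(p2 ^ p5) = ~False = True
(((p2 -> p4) <-> p5) <-> p5) <-> ~(p2 ^ p5) = True <-> True = True
(((p6 & ((p3 -> p6) -> p3)) <-> p2) ^ ((p6 | p4) | (p1 <-> p5))) ^ ((((p2 -> p4) <-> p5) <-> p5) <-> ~(p2 ^ p5)) = True ^ True = False

False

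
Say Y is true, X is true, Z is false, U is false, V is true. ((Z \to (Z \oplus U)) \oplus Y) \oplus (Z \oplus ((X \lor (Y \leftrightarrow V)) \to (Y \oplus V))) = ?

Substituting Y=\text{True}, X=\text{True}, Z=\text{False}, U=\text{False}, V=\text{True}:
Z \oplus U = \text{False} \oplus \text{False} = \text{False}
Z \to (Z \oplus U) = \text{False} \to \text{False} = \text{True}
(Z \to (Z \oplus U)) \oplus Y = \text{True} \oplus \text{True} = \text{False}
Y \leftrightarrow V = \text{True} \leftrightarrow \text{True} = \text{True}
X \lor (Y \leftrightarrow V) = \text{True} \lor \text{True} = \text{True}
Y \oplus V = \text{True} \oplus \text{True} = \text{False}
(X \lor (Y \leftrightarrow V)) \to (Y \oplus V) = \text{True} \to \text{False} = \text{False}
Z \oplus ((X \lor (Y \leftrightarrow V)) \to (Y \oplus V)) = \text{False} \oplus \text{False} = \text{False}
((Z \to (Z \oplus U)) \oplus Y) \oplus (Z \oplus ((X \lor (Y \leftrightarrow V)) \to (Y \oplus V))) = \text{False} \oplus \text{False} = \text{False}

\text{False}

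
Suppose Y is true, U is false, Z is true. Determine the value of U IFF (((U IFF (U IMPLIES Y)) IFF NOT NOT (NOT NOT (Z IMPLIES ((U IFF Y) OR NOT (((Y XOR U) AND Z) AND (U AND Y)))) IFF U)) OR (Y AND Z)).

False

U IMPLIES Y = False IMPLIES True = True
U IFF (U IMPLIES Y) = False IFF True = False
U IFF Y = False IFF True = False
Y XOR U = True XOR False = True
(Y XOR U) AND Z = True AND True = True
U AND Y = False AND True = False
((Y XOR U) AND Z) AND (U AND Y) = True AND False = False
NOT (((Y XOR U) AND Z) AND (U AND Y)) = NOT False = True
(U IFF Y) OR NOT (((Y XOR U) AND Z) AND (U AND Y)) = False OR True = True
Z IMPLIES ((U IFF Y) OR NOT (((Y XOR U) AND Z) AND (U AND Y))) = True IMPLIES True = True
NOT (Z IMPLIES ((U IFF Y) OR NOT (((Y XOR U) AND Z) AND (U AND Y)))) = NOT True = False
NOT NOT (Z IMPLIES ((U IFF Y) OR NOT (((Y XOR U) AND Z) AND (U AND Y)))) = NOT False = True
NOT NOT (Z IMPLIES ((U IFF Y) OR NOT (((Y XOR U) AND Z) AND (U AND Y)))) IFF U = True IFF False = False
NOT (NOT NOT (Z IMPLIES ((U IFF Y) OR NOT (((Y XOR U) AND Z) AND (U AND Y)))) IFF U) = NOT False = True
NOT NOT (NOT NOT (Z IMPLIES ((U IFF Y) OR NOT (((Y XOR U) AND Z) AND (U AND Y)))) IFF U) = NOT True = False
(U IFF (U IMPLIES Y)) IFF NOT NOT (NOT NOT (Z IMPLIES ((U IFF Y) OR NOT (((Y XOR U) AND Z) AND (U AND Y)))) IFF U) = False IFF False = True
Y AND Z = True AND True = True
((U IFF (U IMPLIES Y)) IFF NOT NOT (NOT NOT (Z IMPLIES ((U IFF Y) OR NOT (((Y XOR U) AND Z) AND (U AND Y)))) IFF U)) OR (Y AND Z) = True OR True = True
U IFF (((U IFF (U IMPLIES Y)) IFF NOT NOT (NOT NOT (Z IMPLIES ((U IFF Y) OR NOT (((Y XOR U) AND Z) AND (U AND Y)))) IFF U)) OR (Y AND Z)) = False IFF True = False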